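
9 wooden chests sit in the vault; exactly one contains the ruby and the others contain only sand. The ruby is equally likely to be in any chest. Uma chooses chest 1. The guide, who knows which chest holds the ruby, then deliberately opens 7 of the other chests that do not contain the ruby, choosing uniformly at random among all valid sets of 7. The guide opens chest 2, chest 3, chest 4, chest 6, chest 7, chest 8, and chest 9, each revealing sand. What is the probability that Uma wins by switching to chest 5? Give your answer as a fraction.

Condition on the true location of the ruby.
If it is in chest 1 (prior 1/9): the guide has 8 equally likely choices, so probability 1/8; weight (1/9)·(1/8) = 1/72.
If it is in any of chests 2, 3, 4, 6, 7, 8, and 9 (prior 1/9 each): that chest was opened and seen not to hold the prize — ruled out; weight (1/9)·0 = 0 each.
If it is in chest 5 (prior 1/9): the guide has no choice, probability 1; weight (1/9)·1 = 1/9.
The weights sum to 1/8.
So P(the ruby in chest 5 | the guide opened chest 2, chest 3, chest 4, chest 6, chest 7, chest 8, and chest 9) = (1/9) / (1/8) = 8/9.

8/9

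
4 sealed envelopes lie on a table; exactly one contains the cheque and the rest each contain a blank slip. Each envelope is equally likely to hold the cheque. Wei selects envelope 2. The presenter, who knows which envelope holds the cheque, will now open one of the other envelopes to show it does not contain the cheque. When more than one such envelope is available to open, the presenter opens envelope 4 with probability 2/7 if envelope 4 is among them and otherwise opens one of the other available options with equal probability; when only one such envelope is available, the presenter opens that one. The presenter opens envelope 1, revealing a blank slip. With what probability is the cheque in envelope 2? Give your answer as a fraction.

Apply Bayes' rule, conditioning on where the cheque actually is.
If it is in envelope 1 (prior 1/4): the presenter opened envelope 1, so this case is ruled out; weight (1/4)·0 = 0.
If it is in envelope 2 (prior 1/4): envelope 4 is available but not opened; envelope 1 gets probability (1 − 2/7)/2 = 5/14; weight (1/4)·(5/14) = 5/56.
If it is in envelope 3 (prior 1/4): envelope 4 is available but not opened, probability 5/7; weight (1/4)·(5/7) = 5/28.
If it is in envelope 4 (prior 1/4): envelope 4 holds the prize so is unavailable; the presenter chooses uniformly among the 2 others, probability 1/2; weight (1/4)·(1/2) = 1/8.
The weights sum to 11/28.
So P(the cheque in envelope 2 | the presenter opened envelope 1) = (5/56) / (11/28) = 5/22.

5/22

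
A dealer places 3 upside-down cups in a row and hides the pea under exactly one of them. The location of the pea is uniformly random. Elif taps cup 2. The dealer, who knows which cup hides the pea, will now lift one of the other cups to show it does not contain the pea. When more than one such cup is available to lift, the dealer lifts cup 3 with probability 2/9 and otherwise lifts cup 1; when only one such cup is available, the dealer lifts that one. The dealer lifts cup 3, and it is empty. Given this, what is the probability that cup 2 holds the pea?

2/11

Apply Bayes' rule, conditioning on where the pea actually is.
If it is under cup 1 (prior 1/3): only cup 3 is available, probability 1; weight (1/3)·1 = 1/3.
If it is under cup 2 (prior 1/3): cup 3 is available, opened with probability 2/9; weight (1/3)·(2/9) = 2/27.
If it is under cup 3 (prior 1/3): the dealer opened cup 3, so this case is ruled out; weight (1/3)·0 = 0.
The weights sum to 11/27.
So P(the pea under cup 2 | the dealer opened cup 3) = (2/27) / (11/27) = 2/11.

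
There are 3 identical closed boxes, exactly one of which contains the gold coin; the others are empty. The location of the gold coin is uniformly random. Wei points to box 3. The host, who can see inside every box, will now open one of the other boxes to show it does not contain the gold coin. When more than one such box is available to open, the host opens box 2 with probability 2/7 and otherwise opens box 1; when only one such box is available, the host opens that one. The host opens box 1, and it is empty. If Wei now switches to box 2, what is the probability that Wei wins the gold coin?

7/12

Apply Bayes' rule, conditioning on where the gold coin actually is.
If it is in box 1 (prior 1/3): the host opened box 1, so this case is ruled out; weight (1/3)·0 = 0.
If it is in box 2 (prior 1/3): only box 1 is available, probability 1; weight (1/3)·1 = 1/3.
If it is in box 3 (prior 1/3): box 2 is available but not opened, probability 5/7; weight (1/3)·(5/7) = 5/21.
The weights sum to 4/7.
So P(the gold coin in box 2 | the host opened box 1) = (1/3) / (4/7) = 7/12.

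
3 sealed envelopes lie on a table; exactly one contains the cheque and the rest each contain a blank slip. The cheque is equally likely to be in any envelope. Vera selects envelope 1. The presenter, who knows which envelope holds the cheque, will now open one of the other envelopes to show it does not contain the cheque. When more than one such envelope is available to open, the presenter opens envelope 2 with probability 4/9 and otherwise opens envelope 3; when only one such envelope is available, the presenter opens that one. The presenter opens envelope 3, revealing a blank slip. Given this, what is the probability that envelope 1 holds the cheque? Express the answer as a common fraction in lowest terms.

5/14

Consider each possible location of the cheque in turn.
If it is in envelope 1 (prior 1/3): envelope 2 is available but not opened, probability 5/9; weight (1/3)·(5/9) = 5/27.
If it is in envelope 2 (prior 1/3): only envelope 3 is available, probability 1; weight (1/3)·1 = 1/3.
If it is in envelope 3 (prior 1/3): the presenter opened envelope 3, so this case is ruled out; weight (1/3)·0 = 0.
The weights sum to 14/27.
So P(the cheque in envelope 1 | the presenter opened envelope 3) = (5/27) / (14/27) = 5/14.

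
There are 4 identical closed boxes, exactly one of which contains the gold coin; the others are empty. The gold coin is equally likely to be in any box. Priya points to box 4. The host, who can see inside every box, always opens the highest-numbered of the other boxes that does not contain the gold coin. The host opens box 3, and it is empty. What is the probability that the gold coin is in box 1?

Apply Bayes' rule, conditioning on where the gold coin actually is.
If it is in any of boxes 1, 2, and 4 (prior 1/4 each): box 3 is the highest-numbered option available, probability 1; weight (1/4)·1 = 1/4 each.
If it is in box 3 (prior 1/4): the host opened box 3, so this case is ruled out; weight (1/4)·0 = 0.
The weights sum to 3/4.
So P(the gold coin in box 1 | the host opened box 3) = (1/4) / (3/4) = 1/3.

1/3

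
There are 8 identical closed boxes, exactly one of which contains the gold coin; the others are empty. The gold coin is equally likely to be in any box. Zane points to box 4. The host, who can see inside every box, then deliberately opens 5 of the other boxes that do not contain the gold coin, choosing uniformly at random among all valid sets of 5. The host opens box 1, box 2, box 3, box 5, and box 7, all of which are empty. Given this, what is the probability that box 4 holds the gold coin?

Condition on the true location of the gold coin.
If it is in any of boxes 1, 2, 3, 5, and 7 (prior 1/8 each): that box was opened and seen not to hold the prize — ruled out; weight (1/8)·0 = 0 each.
If it is in box 4 (prior 1/8): the host has 21 equally likely choices, so probability 1/21; weight (1/8)·(1/21) = 1/168.
If it is in either of boxes 6 and 8 (prior 1/8 each): the host has 6 equally likely choices, so probability 1/6; weight (1/8)·(1/6) = 1/48 each.
The weights sum to 1/21.
So P(the gold coin in box 4 | the host opened box 1, box 2, box 3, box 5, and box 7) = (1/168) / (1/21) = 1/8.

1/8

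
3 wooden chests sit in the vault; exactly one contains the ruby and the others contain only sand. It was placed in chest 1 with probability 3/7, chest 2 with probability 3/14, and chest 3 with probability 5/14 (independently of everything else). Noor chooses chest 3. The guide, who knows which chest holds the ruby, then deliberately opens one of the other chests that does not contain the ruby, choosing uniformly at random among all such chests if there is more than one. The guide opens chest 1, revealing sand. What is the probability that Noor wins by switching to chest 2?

Consider each possible location of the ruby in turn.
If it is in chest 1 (prior 3/7): the guide opened chest 1, so this case is ruled out; weight (3/7)·0 = 0.
If it is in chest 2 (prior 3/14): the guide has no choice, probability 1; weight (3/14)·1 = 3/14.
If it is in chest 3 (prior 5/14): the guide has 2 equally likely choices, so probability 1/2; weight (5/14)·(1/2) = 5/28.
The weights sum to 11/28.
So P(the ruby in chest 2 | the guide opened chest 1) = (3/14) / (11/28) = 6/11.

6/11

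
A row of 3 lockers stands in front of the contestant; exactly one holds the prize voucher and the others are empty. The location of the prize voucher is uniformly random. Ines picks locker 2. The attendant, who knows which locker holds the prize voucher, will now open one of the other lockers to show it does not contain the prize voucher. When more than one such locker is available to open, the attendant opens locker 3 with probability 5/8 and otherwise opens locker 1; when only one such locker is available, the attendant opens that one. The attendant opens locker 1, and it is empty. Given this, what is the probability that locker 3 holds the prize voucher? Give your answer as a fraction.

8/11

Condition on the true location of the prize voucher.
If it is in locker 1 (prior 1/3): the attendant opened locker 1, so this case is ruled out; weight (1/3)·0 = 0.
If it is in locker 2 (prior 1/3): locker 3 is available but not opened, probability 3/8; weight (1/3)·(3/8) = 1/8.
If it is in locker 3 (prior 1/3): only locker 1 is available, probability 1; weight (1/3)·1 = 1/3.
The weights sum to 11/24.
So P(the prize voucher in locker 3 | the attendant opened locker 1) = (1/3) / (11/24) = 8/11.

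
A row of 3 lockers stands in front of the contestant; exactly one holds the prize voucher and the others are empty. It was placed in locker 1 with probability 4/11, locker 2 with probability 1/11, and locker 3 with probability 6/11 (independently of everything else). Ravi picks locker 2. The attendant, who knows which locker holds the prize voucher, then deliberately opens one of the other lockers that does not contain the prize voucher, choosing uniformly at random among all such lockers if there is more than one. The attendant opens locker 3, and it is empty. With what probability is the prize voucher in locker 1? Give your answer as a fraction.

Condition on the true location of the prize voucher.
If it is in locker 1 (prior 4/11): the attendant has no choice, probability 1; weight (4/11)·1 = 4/11.
If it is in locker 2 (prior 1/11): the attendant has 2 equally likely choices, so probability 1/2; weight (1/11)·(1/2) = 1/22.
If it is in locker 3 (prior 6/11): the attendant opened locker 3, so this case is ruled out; weight (6/11)·0 = 0.
The weights sum to 9/22.
So P(the prize voucher in locker 1 | the attendant opened locker 3) = (4/11) / (9/22) = 8/9.

8/9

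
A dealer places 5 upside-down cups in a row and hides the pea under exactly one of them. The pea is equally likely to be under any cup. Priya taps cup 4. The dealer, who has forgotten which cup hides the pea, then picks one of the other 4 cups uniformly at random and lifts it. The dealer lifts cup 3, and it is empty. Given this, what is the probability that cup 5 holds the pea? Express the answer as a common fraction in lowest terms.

Condition on the true location of the pea.
If it is under any of cups 1, 2, 4, and 5 (prior 1/5 each): the dealer picks cup 3 with probability 1/4 regardless, and it is not the prize; weight (1/5)·(1/4) = 1/20 each.
If it is under cup 3 (prior 1/5): the dealer opened cup 3, so this case is ruled out; weight (1/5)·0 = 0.
The weights sum to 1/5.
So P(the pea under cup 5 | the dealer opened cup 3) = (1/20) / (1/5) = 1/4.

1/4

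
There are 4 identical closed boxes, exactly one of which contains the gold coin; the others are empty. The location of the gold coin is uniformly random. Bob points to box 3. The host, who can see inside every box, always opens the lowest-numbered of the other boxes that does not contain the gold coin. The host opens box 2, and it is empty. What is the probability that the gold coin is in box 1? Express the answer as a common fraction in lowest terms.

Consider each possible location of the gold coin in turn.
If it is in box 1 (prior 1/4): box 2 is the lowest-numbered option available, probability 1; weight (1/4)·1 = 1/4.
If it is in box 2 (prior 1/4): the host opened box 2, so this case is ruled out; weight (1/4)·0 = 0.
If it is in either of boxes 3 and 4 (prior 1/4 each): the host would have opened box 1 instead, probability 0; weight (1/4)·0 = 0 each.
The weights sum to 1/4.
So P(the gold coin in box 1 | the host opened box 2) = (1/4) / (1/4) = 1.

1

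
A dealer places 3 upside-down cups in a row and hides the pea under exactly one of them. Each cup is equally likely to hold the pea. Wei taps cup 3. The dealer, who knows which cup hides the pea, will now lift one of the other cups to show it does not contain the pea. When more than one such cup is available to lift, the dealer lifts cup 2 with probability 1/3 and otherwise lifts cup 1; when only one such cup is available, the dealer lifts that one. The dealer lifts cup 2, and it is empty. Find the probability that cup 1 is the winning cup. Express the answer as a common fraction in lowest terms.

Apply Bayes' rule, conditioning on where the pea actually is.
If it is under cup 1 (prior 1/3): only cup 2 is available, probability 1; weight (1/3)·1 = 1/3.
If it is under cup 2 (prior 1/3): the dealer opened cup 2, so this case is ruled out; weight (1/3)·0 = 0.
If it is under cup 3 (prior 1/3): cup 2 is available, opened with probability 1/3; weight (1/3)·(1/3) = 1/9.
The weights sum to 4/9.
So P(the pea under cup 1 | the dealer opened cup 2) = (1/3) / (4/9) = 3/4.

3/4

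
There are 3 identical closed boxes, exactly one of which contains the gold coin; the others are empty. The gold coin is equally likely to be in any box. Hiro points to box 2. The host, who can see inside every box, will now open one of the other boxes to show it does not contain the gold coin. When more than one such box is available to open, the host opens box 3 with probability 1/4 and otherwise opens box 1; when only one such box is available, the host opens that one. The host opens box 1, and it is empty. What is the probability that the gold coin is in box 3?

Consider each possible location of the gold coin in turn.
If it is in box 1 (prior 1/3): the host opened box 1, so this case is ruled out; weight (1/3)·0 = 0.
If it is in box 2 (prior 1/3): box 3 is available but not opened, probability 3/4; weight (1/3)·(3/4) = 1/4.
If it is in box 3 (prior 1/3): only box 1 is available, probability 1; weight (1/3)·1 = 1/3.
The weights sum to 7/12.
So P(the gold coin in box 3 | the host opened box 1) = (1/3) / (7/12) = 4/7.

4/7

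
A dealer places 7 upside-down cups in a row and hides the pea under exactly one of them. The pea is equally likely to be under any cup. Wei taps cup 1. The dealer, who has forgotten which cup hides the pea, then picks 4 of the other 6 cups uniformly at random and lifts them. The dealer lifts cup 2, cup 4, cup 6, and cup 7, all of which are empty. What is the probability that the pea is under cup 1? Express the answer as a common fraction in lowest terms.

1/3

Condition on the true location of the pea.
If it is under any of cups 1, 3, and 5 (prior 1/7 each): the dealer picks exactly this set with probability 1/15 regardless, and none is the prize; weight (1/7)·(1/15) = 1/105 each.
If it is under any of cups 2, 4, 6, and 7 (prior 1/7 each): that cup was opened and seen not to hold the prize — ruled out; weight (1/7)·0 = 0 each.
The weights sum to 1/35.
So P(the pea under cup 1 | the dealer opened cup 2, cup 4, cup 6, and cup 7) = (1/105) / (1/35) = 1/3.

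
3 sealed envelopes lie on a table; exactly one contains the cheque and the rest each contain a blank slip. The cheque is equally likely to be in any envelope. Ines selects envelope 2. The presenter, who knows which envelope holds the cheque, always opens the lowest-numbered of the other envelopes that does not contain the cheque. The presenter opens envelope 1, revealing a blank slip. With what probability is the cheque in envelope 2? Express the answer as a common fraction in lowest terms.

Apply Bayes' rule, conditioning on where the cheque actually is.
If it is in envelope 1 (prior 1/3): the presenter opened envelope 1, so this case is ruled out; weight (1/3)·0 = 0.
If it is in either of envelopes 2 and 3 (prior 1/3 each): envelope 1 is the lowest-numbered option available, probability 1; weight (1/3)·1 = 1/3 each.
The weights sum to 2/3.
So P(the cheque in envelope 2 | the presenter opened envelope 1) = (1/3) / (2/3) = 1/2.

1/2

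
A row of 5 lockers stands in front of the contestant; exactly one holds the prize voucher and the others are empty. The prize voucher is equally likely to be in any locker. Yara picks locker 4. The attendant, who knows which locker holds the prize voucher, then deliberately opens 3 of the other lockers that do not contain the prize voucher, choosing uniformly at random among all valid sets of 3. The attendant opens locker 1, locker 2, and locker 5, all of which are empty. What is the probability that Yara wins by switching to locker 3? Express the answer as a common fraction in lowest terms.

Condition on the true location of the prize voucher.
If it is in any of lockers 1, 2, and 5 (prior 1/5 each): that locker was opened and seen not to hold the prize — ruled out; weight (1/5)·0 = 0 each.
If it is in locker 3 (prior 1/5): the attendant has no choice, probability 1; weight (1/5)·1 = 1/5.
If it is in locker 4 (prior 1/5): the attendant has 4 equally likely choices, so probability 1/4; weight (1/5)·(1/4) = 1/20.
The weights sum to 1/4.
So P(the prize voucher in locker 3 | the attendant opened locker 1, locker 2, and locker 5) = (1/5) / (1/4) = 4/5.

4/5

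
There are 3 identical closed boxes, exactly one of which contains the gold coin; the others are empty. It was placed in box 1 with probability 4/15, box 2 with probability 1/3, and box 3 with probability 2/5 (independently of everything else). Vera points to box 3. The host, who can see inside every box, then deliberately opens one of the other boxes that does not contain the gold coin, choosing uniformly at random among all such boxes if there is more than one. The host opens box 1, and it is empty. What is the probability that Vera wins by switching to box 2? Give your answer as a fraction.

5/8

Consider each possible location of the gold coin in turn.
If it is in box 1 (prior 4/15): the host opened box 1, so this case is ruled out; weight (4/15)·0 = 0.
If it is in box 2 (prior 1/3): the host has no choice, probability 1; weight (1/3)·1 = 1/3.
If it is in box 3 (prior 2/5): the host has 2 equally likely choices, so probability 1/2; weight (2/5)·(1/2) = 1/5.
The weights sum to 8/15.
So P(the gold coin in box 2 | the host opened box 1) = (1/3) / (8/15) = 5/8.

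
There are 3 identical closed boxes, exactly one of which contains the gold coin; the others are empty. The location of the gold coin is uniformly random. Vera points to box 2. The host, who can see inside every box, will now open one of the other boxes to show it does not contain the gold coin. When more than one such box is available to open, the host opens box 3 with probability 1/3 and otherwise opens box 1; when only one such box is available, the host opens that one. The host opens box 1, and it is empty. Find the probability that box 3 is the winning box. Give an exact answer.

Consider each possible location of the gold coin in turn.
If it is in box 1 (prior 1/3): the host opened box 1, so this case is ruled out; weight (1/3)·0 = 0.
If it is in box 2 (prior 1/3): box 3 is available but not opened, probability 2/3; weight (1/3)·(2/3) = 2/9.
If it is in box 3 (prior 1/3): only box 1 is available, probability 1; weight (1/3)·1 = 1/3.
The weights sum to 5/9.
So P(the gold coin in box 3 | the host opened box 1) = (1/3) / (5/9) = 3/5.

3/5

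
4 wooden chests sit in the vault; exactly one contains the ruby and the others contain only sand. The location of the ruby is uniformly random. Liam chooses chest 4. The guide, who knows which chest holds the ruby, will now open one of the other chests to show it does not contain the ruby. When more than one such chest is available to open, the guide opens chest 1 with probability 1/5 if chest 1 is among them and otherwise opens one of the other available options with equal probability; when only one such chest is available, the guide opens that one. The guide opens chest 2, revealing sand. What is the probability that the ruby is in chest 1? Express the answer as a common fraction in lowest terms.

Consider each possible location of the ruby in turn.
If it is in chest 1 (prior 1/4): chest 1 holds the prize so is unavailable; the guide chooses uniformly among the 2 others, probability 1/2; weight (1/4)·(1/2) = 1/8.
If it is in chest 2 (prior 1/4): the guide opened chest 2, so this case is ruled out; weight (1/4)·0 = 0.
If it is in chest 3 (prior 1/4): chest 1 is available but not opened, probability 4/5; weight (1/4)·(4/5) = 1/5.
If it is in chest 4 (prior 1/4): chest 1 is available but not opened; chest 2 gets probability (1 − 1/5)/2 = 2/5; weight (1/4)·(2/5) = 1/10.
The weights sum to 17/40.
So P(the ruby in chest 1 | the guide opened chest 2) = (1/8) / (17/40) = 5/17.

5/17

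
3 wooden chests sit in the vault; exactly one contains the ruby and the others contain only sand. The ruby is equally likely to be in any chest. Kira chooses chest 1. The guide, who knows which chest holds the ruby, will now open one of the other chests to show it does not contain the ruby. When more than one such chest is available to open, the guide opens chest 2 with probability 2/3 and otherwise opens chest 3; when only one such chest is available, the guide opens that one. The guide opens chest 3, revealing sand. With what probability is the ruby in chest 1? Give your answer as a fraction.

1/4

Apply Bayes' rule, conditioning on where the ruby actually is.
If it is in chest 1 (prior 1/3): chest 2 is available but not opened, probability 1/3; weight (1/3)·(1/3) = 1/9.
If it is in chest 2 (prior 1/3): only chest 3 is available, probability 1; weight (1/3)·1 = 1/3.
If it is in chest 3 (prior 1/3): the guide opened chest 3, so this case is ruled out; weight (1/3)·0 = 0.
The weights sum to 4/9.
So P(the ruby in chest 1 | the guide opened chest 3) = (1/9) / (4/9) = 1/4.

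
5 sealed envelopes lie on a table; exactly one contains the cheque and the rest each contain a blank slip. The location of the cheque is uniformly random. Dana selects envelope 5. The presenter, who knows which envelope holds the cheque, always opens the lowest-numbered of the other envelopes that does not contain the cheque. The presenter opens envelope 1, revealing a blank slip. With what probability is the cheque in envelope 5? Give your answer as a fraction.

1/4

Condition on the true location of the cheque.
If it is in envelope 1 (prior 1/5): the presenter opened envelope 1, so this case is ruled out; weight (1/5)·0 = 0.
If it is in any of envelopes 2, 3, 4, and 5 (prior 1/5 each): envelope 1 is the lowest-numbered option available, probability 1; weight (1/5)·1 = 1/5 each.
The weights sum to 4/5.
So P(the cheque in envelope 5 | the presenter opened envelope 1) = (1/5) / (4/5) = 1/4.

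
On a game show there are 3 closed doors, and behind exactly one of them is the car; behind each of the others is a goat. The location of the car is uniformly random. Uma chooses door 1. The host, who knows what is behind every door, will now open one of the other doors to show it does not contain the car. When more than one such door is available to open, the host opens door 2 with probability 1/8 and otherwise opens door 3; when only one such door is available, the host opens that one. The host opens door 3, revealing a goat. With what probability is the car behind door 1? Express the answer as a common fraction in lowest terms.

Condition on the true location of the car.
If it is behind door 1 (prior 1/3): door 2 is available but not opened, probability 7/8; weight (1/3)·(7/8) = 7/24.
If it is behind door 2 (prior 1/3): only door 3 is available, probability 1; weight (1/3)·1 = 1/3.
If it is behind door 3 (prior 1/3): the host opened door 3, so this case is ruled out; weight (1/3)·0 = 0.
The weights sum to 5/8.
So P(the car behind door 1 | the host opened door 3) = (7/24) / (5/8) = 7/15.

7/15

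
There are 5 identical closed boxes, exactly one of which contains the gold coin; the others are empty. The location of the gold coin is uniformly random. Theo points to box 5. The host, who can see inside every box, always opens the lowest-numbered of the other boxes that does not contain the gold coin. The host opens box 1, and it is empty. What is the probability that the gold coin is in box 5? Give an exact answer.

1/4

Consider each possible location of the gold coin in turn.
If it is in box 1 (prior 1/5): the host opened box 1, so this case is ruled out; weight (1/5)·0 = 0.
If it is in any of boxes 2, 3, 4, and 5 (prior 1/5 each): box 1 is the lowest-numbered option available, probability 1; weight (1/5)·1 = 1/5 each.
The weights sum to 4/5.
So P(the gold coin in box 5 | the host opened box 1) = (1/5) / (4/5) = 1/4.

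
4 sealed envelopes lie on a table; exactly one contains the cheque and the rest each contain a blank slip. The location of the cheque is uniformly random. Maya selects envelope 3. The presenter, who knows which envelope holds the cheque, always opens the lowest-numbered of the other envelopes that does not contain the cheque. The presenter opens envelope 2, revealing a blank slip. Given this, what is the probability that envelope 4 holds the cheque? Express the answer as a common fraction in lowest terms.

Consider each possible location of the cheque in turn.
If it is in envelope 1 (prior 1/4): envelope 2 is the lowest-numbered option available, probability 1; weight (1/4)·1 = 1/4.
If it is in envelope 2 (prior 1/4): the presenter opened envelope 2, so this case is ruled out; weight (1/4)·0 = 0.
If it is in either of envelopes 3 and 4 (prior 1/4 each): the presenter would have opened envelope 1 instead, probability 0; weight (1/4)·0 = 0 each.
The weights sum to 1/4.
So P(the cheque in envelope 4 | the presenter opened envelope 2) = 0 / (1/4) = 0.

0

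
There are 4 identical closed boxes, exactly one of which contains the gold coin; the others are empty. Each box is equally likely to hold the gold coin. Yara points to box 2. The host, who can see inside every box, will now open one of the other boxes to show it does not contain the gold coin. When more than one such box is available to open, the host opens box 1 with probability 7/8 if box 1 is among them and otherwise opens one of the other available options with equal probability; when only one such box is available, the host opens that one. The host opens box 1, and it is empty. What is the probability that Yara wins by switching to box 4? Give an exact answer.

1/3

Apply Bayes' rule, conditioning on where the gold coin actually is.
If it is in box 1 (prior 1/4): the host opened box 1, so this case is ruled out; weight (1/4)·0 = 0.
If it is in any of boxes 2, 3, and 4 (prior 1/4 each): box 1 is available, opened with probability 7/8; weight (1/4)·(7/8) = 7/32 each.
The weights sum to 21/32.
So P(the gold coin in box 4 | the host opened box 1) = (7/32) / (21/32) = 1/3.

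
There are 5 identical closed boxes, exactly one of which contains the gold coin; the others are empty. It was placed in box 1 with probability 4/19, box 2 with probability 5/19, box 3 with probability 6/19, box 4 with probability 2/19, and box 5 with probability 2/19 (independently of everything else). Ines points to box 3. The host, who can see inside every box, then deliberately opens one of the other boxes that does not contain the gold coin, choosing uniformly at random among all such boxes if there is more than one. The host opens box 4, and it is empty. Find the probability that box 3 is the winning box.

Apply Bayes' rule, conditioning on where the gold coin actually is.
If it is in box 1 (prior 4/19): the host has 3 equally likely choices, so probability 1/3; weight (4/19)·(1/3) = 4/57.
If it is in box 2 (prior 5/19): the host has 3 equally likely choices, so probability 1/3; weight (5/19)·(1/3) = 5/57.
If it is in box 3 (prior 6/19): the host has 4 equally likely choices, so probability 1/4; weight (6/19)·(1/4) = 3/38.
If it is in box 4 (prior 2/19): the host opened box 4, so this case is ruled out; weight (2/19)·0 = 0.
If it is in box 5 (prior 2/19): the host has 3 equally likely choices, so probability 1/3; weight (2/19)·(1/3) = 2/57.
The weights sum to 31/114.
So P(the gold coin in box 3 | the host opened box 4) = (3/38) / (31/114) = 9/31.

9/31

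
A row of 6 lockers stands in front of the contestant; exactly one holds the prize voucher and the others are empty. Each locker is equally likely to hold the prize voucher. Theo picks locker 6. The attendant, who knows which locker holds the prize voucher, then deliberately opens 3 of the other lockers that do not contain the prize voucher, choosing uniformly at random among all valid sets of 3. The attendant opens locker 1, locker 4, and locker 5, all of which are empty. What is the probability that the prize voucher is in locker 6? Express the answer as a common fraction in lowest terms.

Apply Bayes' rule, conditioning on where the prize voucher actually is.
If it is in any of lockers 1, 4, and 5 (prior 1/6 each): that locker was opened and seen not to hold the prize — ruled out; weight (1/6)·0 = 0 each.
If it is in either of lockers 2 and 3 (prior 1/6 each): the attendant has 4 equally likely choices, so probability 1/4; weight (1/6)·(1/4) = 1/24 each.
If it is in locker 6 (prior 1/6): the attendant has 10 equally likely choices, so probability 1/10; weight (1/6)·(1/10) = 1/60.
The weights sum to 1/10.
So P(the prize voucher in locker 6 | the attendant opened locker 1, locker 4, and locker 5) = (1/60) / (1/10) = 1/6.

1/6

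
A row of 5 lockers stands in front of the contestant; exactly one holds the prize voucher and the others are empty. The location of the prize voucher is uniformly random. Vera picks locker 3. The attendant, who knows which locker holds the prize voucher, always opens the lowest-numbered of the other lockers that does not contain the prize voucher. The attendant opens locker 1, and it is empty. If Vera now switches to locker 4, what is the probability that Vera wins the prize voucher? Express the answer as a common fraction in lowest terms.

Consider each possible location of the prize voucher in turn.
If it is in locker 1 (prior 1/5): the attendant opened locker 1, so this case is ruled out; weight (1/5)·0 = 0.
If it is in any of lockers 2, 3, 4, and 5 (prior 1/5 each): locker 1 is the lowest-numbered option available, probability 1; weight (1/5)·1 = 1/5 each.
The weights sum to 4/5.
So P(the prize voucher in locker 4 | the attendant opened locker 1) = (1/5) / (4/5) = 1/4.

1/4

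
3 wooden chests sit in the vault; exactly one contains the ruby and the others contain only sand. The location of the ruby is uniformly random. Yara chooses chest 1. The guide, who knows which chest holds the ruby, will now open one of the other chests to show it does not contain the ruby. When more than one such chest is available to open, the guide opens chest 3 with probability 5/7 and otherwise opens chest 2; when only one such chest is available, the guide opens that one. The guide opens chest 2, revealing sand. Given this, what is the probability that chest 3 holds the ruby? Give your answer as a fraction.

7/9

Apply Bayes' rule, conditioning on where the ruby actually is.
If it is in chest 1 (prior 1/3): chest 3 is available but not opened, probability 2/7; weight (1/3)·(2/7) = 2/21.
If it is in chest 2 (prior 1/3): the guide opened chest 2, so this case is ruled out; weight (1/3)·0 = 0.
If it is in chest 3 (prior 1/3): only chest 2 is available, probability 1; weight (1/3)·1 = 1/3.
The weights sum to 3/7.
So P(the ruby in chest 3 | the guide opened chest 2) = (1/3) / (3/7) = 7/9.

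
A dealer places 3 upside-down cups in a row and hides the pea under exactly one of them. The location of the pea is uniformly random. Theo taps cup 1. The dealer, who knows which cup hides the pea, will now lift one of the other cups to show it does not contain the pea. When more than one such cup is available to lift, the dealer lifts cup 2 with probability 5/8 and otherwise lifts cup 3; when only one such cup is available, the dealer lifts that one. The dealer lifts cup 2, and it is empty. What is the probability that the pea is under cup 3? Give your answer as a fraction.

Consider each possible location of the pea in turn.
If it is under cup 1 (prior 1/3): cup 2 is available, opened with probability 5/8; weight (1/3)·(5/8) = 5/24.
If it is under cup 2 (prior 1/3): the dealer opened cup 2, so this case is ruled out; weight (1/3)·0 = 0.
If it is under cup 3 (prior 1/3): only cup 2 is available, probability 1; weight (1/3)·1 = 1/3.
The weights sum to 13/24.
So P(the pea under cup 3 | the dealer opened cup 2) = (1/3) / (13/24) = 8/13.

8/13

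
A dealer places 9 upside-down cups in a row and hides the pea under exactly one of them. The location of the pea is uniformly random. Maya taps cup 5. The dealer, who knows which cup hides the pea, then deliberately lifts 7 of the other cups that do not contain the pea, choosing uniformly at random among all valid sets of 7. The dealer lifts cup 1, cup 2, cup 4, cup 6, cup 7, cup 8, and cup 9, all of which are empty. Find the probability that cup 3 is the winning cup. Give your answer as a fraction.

Apply Bayes' rule, conditioning on where the pea actually is.
If it is under any of cups 1, 2, 4, 6, 7, 8, and 9 (prior 1/9 each): that cup was opened and seen not to hold the prize — ruled out; weight (1/9)·0 = 0 each.
If it is under cup 3 (prior 1/9): the dealer has no choice, probability 1; weight (1/9)·1 = 1/9.
If it is under cup 5 (prior 1/9): the dealer has 8 equally likely choices, so probability 1/8; weight (1/9)·(1/8) = 1/72.
The weights sum to 1/8.
So P(the pea under cup 3 | the dealer opened cup 1, cup 2, cup 4, cup 6, cup 7, cup 8, and cup 9) = (1/9) / (1/8) = 8/9.

8/9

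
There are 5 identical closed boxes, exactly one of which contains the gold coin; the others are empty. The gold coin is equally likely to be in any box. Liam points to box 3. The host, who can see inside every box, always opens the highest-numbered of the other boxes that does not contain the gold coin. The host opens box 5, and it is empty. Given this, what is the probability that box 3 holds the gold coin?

1/4

Apply Bayes' rule, conditioning on where the gold coin actually is.
If it is in any of boxes 1, 2, 3, and 4 (prior 1/5 each): box 5 is the highest-numbered option available, probability 1; weight (1/5)·1 = 1/5 each.
If it is in box 5 (prior 1/5): the host opened box 5, so this case is ruled out; weight (1/5)·0 = 0.
The weights sum to 4/5.
So P(the gold coin in box 3 | the host opened box 5) = (1/5) / (4/5) = 1/4.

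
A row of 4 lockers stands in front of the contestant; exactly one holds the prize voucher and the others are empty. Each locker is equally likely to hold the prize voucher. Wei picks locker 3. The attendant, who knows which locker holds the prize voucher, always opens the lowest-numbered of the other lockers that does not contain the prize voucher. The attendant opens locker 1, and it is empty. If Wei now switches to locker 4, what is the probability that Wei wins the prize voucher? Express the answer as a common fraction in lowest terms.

1/3

Condition on the true location of the prize voucher.
If it is in locker 1 (prior 1/4): the attendant opened locker 1, so this case is ruled out; weight (1/4)·0 = 0.
If it is in any of lockers 2, 3, and 4 (prior 1/4 each): locker 1 is the lowest-numbered option available, probability 1; weight (1/4)·1 = 1/4 each.
The weights sum to 3/4.
So P(the prize voucher in locker 4 | the attendant opened locker 1) = (1/4) / (3/4) = 1/3.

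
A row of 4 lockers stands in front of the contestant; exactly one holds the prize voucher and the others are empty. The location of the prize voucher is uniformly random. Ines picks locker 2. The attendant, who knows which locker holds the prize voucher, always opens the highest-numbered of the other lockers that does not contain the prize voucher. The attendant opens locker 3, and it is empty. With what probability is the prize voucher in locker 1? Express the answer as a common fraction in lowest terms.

Consider each possible location of the prize voucher in turn.
If it is in either of lockers 1 and 2 (prior 1/4 each): the attendant would have opened locker 4 instead, probability 0; weight (1/4)·0 = 0 each.
If it is in locker 3 (prior 1/4): the attendant opened locker 3, so this case is ruled out; weight (1/4)·0 = 0.
If it is in locker 4 (prior 1/4): locker 3 is the highest-numbered option available, probability 1; weight (1/4)·1 = 1/4.
The weights sum to 1/4.
So P(the prize voucher in locker 1 | the attendant opened locker 3) = 0 / (1/4) = 0.

0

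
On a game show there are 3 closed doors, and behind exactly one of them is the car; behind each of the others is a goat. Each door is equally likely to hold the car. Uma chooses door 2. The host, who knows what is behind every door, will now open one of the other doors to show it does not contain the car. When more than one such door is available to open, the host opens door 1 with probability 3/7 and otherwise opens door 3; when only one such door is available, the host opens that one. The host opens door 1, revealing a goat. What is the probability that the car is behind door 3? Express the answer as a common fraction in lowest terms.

7/10

Apply Bayes' rule, conditioning on where the car actually is.
If it is behind door 1 (prior 1/3): the host opened door 1, so this case is ruled out; weight (1/3)·0 = 0.
If it is behind door 2 (prior 1/3): door 1 is available, opened with probability 3/7; weight (1/3)·(3/7) = 1/7.
If it is behind door 3 (prior 1/3): only door 1 is available, probability 1; weight (1/3)·1 = 1/3.
The weights sum to 10/21.
So P(the car behind door 3 | the host opened door 1) = (1/3) / (10/21) = 7/10.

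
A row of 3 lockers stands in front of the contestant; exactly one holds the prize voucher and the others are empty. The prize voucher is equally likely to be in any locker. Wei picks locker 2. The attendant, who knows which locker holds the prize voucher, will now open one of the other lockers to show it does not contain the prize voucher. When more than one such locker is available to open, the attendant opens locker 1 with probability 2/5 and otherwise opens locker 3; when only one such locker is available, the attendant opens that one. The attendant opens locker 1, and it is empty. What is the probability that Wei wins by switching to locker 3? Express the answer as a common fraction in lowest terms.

5/7

Condition on the true location of the prize voucher.
If it is in locker 1 (prior 1/3): the attendant opened locker 1, so this case is ruled out; weight (1/3)·0 = 0.
If it is in locker 2 (prior 1/3): locker 1 is available, opened with probability 2/5; weight (1/3)·(2/5) = 2/15.
If it is in locker 3 (prior 1/3): only locker 1 is available, probability 1; weight (1/3)·1 = 1/3.
The weights sum to 7/15.
So P(the prize voucher in locker 3 | the attendant opened locker 1) = (1/3) / (7/15) = 5/7.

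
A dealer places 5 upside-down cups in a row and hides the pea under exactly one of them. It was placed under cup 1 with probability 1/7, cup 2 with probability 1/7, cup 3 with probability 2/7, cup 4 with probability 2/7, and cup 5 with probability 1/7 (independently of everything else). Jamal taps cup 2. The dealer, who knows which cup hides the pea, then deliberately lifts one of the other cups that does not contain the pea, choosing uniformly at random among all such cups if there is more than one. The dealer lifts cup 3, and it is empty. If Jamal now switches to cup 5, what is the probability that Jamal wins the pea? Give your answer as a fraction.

Apply Bayes' rule, conditioning on where the pea actually is.
If it is under either of cups 1 and 5 (prior 1/7 each): the dealer has 3 equally likely choices, so probability 1/3; weight (1/7)·(1/3) = 1/21 each.
If it is under cup 2 (prior 1/7): the dealer has 4 equally likely choices, so probability 1/4; weight (1/7)·(1/4) = 1/28.
If it is under cup 3 (prior 2/7): the dealer opened cup 3, so this case is ruled out; weight (2/7)·0 = 0.
If it is under cup 4 (prior 2/7): the dealer has 3 equally likely choices, so probability 1/3; weight (2/7)·(1/3) = 2/21.
The weights sum to 19/84.
So P(the pea under cup 5 | the dealer opened cup 3) = (1/21) / (19/84) = 4/19.

4/19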